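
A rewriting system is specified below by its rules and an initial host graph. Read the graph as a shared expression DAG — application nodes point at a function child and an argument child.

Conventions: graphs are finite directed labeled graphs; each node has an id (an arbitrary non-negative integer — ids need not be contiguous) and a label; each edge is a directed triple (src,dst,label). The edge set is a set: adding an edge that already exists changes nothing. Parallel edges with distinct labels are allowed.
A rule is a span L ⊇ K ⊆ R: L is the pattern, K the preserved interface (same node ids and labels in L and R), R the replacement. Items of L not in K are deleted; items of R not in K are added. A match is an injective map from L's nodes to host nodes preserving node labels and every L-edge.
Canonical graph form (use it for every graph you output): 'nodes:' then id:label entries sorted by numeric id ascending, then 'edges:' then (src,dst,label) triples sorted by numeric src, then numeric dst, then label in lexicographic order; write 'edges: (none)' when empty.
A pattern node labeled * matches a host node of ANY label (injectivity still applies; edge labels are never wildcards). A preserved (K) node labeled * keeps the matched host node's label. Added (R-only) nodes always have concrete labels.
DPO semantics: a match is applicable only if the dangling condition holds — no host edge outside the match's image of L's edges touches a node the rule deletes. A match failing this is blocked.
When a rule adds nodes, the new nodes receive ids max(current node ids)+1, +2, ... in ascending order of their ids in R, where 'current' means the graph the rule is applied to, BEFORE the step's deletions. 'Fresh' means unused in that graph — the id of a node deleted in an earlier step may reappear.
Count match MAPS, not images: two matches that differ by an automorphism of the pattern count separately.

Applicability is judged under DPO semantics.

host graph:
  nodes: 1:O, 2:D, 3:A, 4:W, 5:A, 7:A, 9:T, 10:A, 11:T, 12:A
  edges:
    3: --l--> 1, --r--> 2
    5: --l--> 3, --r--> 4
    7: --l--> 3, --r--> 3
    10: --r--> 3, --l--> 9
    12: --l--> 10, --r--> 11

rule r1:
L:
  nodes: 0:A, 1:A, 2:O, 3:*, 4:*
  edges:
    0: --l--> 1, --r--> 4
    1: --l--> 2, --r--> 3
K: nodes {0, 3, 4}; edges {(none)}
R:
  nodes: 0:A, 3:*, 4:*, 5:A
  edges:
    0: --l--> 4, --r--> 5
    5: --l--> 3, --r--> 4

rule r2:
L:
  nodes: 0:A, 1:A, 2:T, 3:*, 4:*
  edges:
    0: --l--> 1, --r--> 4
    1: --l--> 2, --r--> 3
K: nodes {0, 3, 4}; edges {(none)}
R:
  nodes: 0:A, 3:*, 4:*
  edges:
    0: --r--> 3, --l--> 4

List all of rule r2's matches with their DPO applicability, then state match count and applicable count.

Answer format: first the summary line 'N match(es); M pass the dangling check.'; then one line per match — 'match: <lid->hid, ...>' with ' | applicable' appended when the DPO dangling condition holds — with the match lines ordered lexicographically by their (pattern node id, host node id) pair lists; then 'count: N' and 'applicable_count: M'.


1 match(es); 1 pass the dangling check.
match: 0->12, 1->10, 2->9, 3->3, 4->11 | applicable
count: 1
applicable_count: 1


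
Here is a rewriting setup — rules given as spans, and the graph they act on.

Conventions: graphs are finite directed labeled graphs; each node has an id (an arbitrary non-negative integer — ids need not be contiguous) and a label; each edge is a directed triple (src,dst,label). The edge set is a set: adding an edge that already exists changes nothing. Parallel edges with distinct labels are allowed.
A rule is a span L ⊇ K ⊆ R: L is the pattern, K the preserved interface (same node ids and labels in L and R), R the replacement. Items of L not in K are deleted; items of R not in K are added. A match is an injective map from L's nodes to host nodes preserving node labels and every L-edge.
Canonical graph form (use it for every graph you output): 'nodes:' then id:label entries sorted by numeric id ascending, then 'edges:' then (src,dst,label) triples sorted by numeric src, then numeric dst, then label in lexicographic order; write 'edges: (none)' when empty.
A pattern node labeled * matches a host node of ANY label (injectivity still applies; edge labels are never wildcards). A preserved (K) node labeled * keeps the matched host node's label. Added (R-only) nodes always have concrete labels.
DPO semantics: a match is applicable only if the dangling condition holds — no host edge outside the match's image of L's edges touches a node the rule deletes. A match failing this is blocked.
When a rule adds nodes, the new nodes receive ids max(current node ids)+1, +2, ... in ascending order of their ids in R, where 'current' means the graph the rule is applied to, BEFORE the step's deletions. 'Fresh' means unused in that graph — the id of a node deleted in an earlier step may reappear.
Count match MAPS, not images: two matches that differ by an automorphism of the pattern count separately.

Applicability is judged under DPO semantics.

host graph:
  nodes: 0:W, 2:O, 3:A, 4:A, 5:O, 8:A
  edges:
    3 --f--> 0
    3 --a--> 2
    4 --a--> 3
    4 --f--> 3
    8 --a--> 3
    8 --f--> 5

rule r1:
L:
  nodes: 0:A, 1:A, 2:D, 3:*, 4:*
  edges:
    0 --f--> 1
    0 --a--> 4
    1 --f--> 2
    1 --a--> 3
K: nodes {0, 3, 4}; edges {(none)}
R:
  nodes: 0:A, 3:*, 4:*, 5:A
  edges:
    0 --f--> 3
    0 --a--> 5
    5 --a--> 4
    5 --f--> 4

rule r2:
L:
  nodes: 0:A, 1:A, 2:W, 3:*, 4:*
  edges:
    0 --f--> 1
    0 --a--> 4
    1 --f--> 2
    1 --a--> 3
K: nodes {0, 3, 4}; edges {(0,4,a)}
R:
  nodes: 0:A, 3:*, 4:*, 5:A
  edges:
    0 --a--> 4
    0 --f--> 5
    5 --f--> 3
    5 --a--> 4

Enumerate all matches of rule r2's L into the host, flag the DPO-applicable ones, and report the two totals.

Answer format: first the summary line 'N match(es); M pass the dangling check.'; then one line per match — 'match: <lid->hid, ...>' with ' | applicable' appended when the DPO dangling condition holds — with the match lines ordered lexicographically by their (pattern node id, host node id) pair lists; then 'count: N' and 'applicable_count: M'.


0 match(es); 0 pass the dangling check.
count: 0
applicable_count: 0


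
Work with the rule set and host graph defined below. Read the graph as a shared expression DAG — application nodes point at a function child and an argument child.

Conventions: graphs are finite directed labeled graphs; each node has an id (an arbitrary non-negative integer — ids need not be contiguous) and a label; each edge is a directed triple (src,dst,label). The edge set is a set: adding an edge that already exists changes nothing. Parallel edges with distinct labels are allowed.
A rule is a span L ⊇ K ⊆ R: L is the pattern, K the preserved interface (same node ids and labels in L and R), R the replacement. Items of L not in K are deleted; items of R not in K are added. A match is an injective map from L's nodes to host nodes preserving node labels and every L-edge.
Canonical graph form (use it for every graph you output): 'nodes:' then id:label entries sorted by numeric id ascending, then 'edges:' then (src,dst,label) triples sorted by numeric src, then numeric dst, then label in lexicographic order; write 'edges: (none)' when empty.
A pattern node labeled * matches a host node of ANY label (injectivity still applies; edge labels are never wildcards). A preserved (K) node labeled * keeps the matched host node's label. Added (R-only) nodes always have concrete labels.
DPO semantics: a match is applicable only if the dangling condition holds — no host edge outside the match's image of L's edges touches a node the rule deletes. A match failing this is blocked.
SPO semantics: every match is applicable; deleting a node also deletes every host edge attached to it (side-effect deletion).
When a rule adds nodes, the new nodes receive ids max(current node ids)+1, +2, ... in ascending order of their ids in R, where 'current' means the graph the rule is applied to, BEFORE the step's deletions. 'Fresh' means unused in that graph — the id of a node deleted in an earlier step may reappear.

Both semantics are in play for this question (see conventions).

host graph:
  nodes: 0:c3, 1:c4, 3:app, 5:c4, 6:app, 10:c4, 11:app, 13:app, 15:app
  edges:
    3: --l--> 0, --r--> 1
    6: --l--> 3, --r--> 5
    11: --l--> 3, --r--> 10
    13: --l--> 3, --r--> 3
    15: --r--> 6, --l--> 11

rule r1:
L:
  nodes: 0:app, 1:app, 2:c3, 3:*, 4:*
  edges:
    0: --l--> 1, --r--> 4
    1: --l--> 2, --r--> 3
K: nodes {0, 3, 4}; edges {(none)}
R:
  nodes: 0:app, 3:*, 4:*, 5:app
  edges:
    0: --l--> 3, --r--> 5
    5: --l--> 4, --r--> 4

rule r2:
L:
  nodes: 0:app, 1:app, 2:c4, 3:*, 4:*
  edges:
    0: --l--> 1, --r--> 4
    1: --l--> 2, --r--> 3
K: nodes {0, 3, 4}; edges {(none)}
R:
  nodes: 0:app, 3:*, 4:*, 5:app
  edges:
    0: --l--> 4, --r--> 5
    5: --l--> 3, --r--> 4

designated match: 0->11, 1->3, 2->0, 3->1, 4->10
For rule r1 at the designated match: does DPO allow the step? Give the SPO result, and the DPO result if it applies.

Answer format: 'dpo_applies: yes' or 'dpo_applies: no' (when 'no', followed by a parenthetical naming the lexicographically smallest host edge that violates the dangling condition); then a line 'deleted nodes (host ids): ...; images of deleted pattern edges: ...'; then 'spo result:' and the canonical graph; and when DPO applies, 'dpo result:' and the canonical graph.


dpo_applies: no
(the rule deletes node 3, which keeps host edge (6,3,l) outside the match image — the dangling condition fails, DPO blocks; SPO proceeds and side-deletes such edges)
deleted nodes (host ids): 0, 3; images of deleted pattern edges: (3,0,l); (3,1,r); (11,3,l); (11,10,r)
spo result:
nodes: 1:c4, 5:c4, 6:app, 10:c4, 11:app, 13:app, 15:app, 16:app
edges: (6,5,r); (11,1,l); (11,16,r); (15,6,r); (15,11,l); (16,10,l); (16,10,r)


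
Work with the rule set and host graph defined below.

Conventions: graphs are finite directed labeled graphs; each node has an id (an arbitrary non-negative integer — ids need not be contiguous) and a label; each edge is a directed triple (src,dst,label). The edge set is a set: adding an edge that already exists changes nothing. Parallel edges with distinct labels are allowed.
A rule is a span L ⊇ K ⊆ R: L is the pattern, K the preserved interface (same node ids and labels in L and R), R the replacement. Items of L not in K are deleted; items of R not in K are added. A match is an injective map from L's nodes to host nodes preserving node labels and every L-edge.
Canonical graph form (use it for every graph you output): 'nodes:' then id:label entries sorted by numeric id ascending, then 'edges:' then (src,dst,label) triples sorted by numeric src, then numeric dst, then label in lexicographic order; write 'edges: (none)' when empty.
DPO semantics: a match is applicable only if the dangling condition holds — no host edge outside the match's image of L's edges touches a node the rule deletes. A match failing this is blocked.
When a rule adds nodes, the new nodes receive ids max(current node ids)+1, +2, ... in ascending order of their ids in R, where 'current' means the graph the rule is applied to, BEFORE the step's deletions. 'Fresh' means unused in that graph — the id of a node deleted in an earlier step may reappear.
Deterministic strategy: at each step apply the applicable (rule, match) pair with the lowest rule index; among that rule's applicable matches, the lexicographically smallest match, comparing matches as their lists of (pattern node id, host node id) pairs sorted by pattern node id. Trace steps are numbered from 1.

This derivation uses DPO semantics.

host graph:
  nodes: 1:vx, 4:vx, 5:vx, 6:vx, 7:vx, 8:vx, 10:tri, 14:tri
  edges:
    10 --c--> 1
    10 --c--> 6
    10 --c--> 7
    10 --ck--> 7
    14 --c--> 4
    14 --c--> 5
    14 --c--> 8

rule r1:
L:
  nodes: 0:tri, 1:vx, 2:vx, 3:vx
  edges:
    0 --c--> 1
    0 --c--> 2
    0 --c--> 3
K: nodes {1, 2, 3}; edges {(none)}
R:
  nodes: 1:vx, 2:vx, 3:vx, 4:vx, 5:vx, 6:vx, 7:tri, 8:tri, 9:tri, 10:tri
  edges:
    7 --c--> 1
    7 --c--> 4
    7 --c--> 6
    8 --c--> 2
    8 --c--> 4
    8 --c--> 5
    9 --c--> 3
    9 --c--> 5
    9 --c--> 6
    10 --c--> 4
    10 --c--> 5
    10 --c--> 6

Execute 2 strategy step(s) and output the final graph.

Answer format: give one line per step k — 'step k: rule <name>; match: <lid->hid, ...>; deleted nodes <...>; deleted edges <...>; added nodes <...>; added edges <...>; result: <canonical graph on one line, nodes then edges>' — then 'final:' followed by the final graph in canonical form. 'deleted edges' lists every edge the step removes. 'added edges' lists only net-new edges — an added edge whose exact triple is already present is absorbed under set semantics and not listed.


step 1: rule r1; match: 0->14, 1->4, 2->5, 3->8; deleted nodes 14; deleted edges (14,4,c); (14,5,c); (14,8,c); added nodes 15, 16, 17, 18, 19, 20, 21; added edges (18,4,c); (18,15,c); (18,17,c); (19,5,c); (19,15,c); (19,16,c); (20,8,c); (20,16,c); (20,17,c); (21,15,c); (21,16,c); (21,17,c); result: nodes: 1:vx, 4:vx, 5:vx, 6:vx, 7:vx, 8:vx, 10:tri, 15:vx, 16:vx, 17:vx, 18:tri, 19:tri, 20:tri, 21:tri edges: (10,1,c); (10,6,c); (10,7,c); (10,7,ck); (18,4,c); (18,15,c); (18,17,c); (19,5,c); (19,15,c); (19,16,c); (20,8,c); (20,16,c); (20,17,c); (21,15,c); (21,16,c); (21,17,c)
step 2: rule r1; match: 0->18, 1->4, 2->15, 3->17; deleted nodes 18; deleted edges (18,4,c); (18,15,c); (18,17,c); added nodes 22, 23, 24, 25, 26, 27, 28; added edges (25,4,c); (25,22,c); (25,24,c); (26,15,c); (26,22,c); (26,23,c); (27,17,c); (27,23,c); (27,24,c); (28,22,c); (28,23,c); (28,24,c); result: nodes: 1:vx, 4:vx, 5:vx, 6:vx, 7:vx, 8:vx, 10:tri, 15:vx, 16:vx, 17:vx, 19:tri, 20:tri, 21:tri, 22:vx, 23:vx, 24:vx, 25:tri, 26:tri, 27:tri, 28:tri edges: (10,1,c); (10,6,c); (10,7,c); (10,7,ck); (19,5,c); (19,15,c); (19,16,c); (20,8,c); (20,16,c); (20,17,c); (21,15,c); (21,16,c); (21,17,c); (25,4,c); (25,22,c); (25,24,c); (26,15,c); (26,22,c); (26,23,c); (27,17,c); (27,23,c); (27,24,c); (28,22,c); (28,23,c); (28,24,c)
final:
nodes: 1:vx, 4:vx, 5:vx, 6:vx, 7:vx, 8:vx, 10:tri, 15:vx, 16:vx, 17:vx, 19:tri, 20:tri, 21:tri, 22:vx, 23:vx, 24:vx, 25:tri, 26:tri, 27:tri, 28:tri
edges: (10,1,c); (10,6,c); (10,7,c); (10,7,ck); (19,5,c); (19,15,c); (19,16,c); (20,8,c); (20,16,c); (20,17,c); (21,15,c); (21,16,c); (21,17,c); (25,4,c); (25,22,c); (25,24,c); (26,15,c); (26,22,c); (26,23,c); (27,17,c); (27,23,c); (27,24,c); (28,22,c); (28,23,c); (28,24,c)


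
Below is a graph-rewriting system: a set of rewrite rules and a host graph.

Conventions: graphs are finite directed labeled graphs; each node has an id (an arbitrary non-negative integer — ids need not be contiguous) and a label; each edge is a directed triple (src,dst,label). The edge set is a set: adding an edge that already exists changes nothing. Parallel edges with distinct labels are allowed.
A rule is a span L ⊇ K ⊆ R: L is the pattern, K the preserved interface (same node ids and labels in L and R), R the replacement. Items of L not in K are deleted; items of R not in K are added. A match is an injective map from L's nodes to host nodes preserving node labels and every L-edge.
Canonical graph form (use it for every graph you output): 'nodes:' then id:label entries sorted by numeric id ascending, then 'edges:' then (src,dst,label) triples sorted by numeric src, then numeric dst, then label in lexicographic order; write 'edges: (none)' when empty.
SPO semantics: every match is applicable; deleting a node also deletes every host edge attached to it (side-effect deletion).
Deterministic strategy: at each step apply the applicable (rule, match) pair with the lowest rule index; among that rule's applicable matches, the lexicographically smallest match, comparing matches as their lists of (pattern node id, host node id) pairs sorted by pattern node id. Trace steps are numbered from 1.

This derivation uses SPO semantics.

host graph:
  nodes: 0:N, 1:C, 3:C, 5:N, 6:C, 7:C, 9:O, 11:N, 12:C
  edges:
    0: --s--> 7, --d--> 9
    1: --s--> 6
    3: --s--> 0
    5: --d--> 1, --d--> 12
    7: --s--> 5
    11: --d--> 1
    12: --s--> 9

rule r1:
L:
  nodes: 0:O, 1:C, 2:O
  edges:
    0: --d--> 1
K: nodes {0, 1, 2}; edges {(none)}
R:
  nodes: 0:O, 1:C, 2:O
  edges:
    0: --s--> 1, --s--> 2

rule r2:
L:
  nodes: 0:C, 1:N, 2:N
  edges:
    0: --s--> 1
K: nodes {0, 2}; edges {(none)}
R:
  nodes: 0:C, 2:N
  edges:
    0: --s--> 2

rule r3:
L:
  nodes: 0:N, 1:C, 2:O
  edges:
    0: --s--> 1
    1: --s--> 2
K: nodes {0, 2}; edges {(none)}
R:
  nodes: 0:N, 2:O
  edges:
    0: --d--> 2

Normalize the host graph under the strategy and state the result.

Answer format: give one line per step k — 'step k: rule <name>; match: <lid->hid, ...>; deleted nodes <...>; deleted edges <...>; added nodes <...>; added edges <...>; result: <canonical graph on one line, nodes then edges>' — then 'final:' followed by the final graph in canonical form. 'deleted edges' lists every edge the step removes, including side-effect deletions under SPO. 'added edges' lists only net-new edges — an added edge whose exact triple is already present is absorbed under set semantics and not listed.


step 1: rule r2; match: 0->3, 1->0, 2->5; deleted nodes 0; deleted edges (0,7,s); (0,9,d); (3,0,s); added nodes (none); added edges (3,5,s); result: nodes: 1:C, 3:C, 5:N, 6:C, 7:C, 9:O, 11:N, 12:C edges: (1,6,s); (3,5,s); (5,1,d); (5,12,d); (7,5,s); (11,1,d); (12,9,s)
step 2: rule r2; match: 0->3, 1->5, 2->11; deleted nodes 5; deleted edges (3,5,s); (5,1,d); (5,12,d); (7,5,s); added nodes (none); added edges (3,11,s); result: nodes: 1:C, 3:C, 6:C, 7:C, 9:O, 11:N, 12:C edges: (1,6,s); (3,11,s); (11,1,d); (12,9,s)
final:
nodes: 1:C, 3:C, 6:C, 7:C, 9:O, 11:N, 12:C
edges: (1,6,s); (3,11,s); (11,1,d); (12,9,s)


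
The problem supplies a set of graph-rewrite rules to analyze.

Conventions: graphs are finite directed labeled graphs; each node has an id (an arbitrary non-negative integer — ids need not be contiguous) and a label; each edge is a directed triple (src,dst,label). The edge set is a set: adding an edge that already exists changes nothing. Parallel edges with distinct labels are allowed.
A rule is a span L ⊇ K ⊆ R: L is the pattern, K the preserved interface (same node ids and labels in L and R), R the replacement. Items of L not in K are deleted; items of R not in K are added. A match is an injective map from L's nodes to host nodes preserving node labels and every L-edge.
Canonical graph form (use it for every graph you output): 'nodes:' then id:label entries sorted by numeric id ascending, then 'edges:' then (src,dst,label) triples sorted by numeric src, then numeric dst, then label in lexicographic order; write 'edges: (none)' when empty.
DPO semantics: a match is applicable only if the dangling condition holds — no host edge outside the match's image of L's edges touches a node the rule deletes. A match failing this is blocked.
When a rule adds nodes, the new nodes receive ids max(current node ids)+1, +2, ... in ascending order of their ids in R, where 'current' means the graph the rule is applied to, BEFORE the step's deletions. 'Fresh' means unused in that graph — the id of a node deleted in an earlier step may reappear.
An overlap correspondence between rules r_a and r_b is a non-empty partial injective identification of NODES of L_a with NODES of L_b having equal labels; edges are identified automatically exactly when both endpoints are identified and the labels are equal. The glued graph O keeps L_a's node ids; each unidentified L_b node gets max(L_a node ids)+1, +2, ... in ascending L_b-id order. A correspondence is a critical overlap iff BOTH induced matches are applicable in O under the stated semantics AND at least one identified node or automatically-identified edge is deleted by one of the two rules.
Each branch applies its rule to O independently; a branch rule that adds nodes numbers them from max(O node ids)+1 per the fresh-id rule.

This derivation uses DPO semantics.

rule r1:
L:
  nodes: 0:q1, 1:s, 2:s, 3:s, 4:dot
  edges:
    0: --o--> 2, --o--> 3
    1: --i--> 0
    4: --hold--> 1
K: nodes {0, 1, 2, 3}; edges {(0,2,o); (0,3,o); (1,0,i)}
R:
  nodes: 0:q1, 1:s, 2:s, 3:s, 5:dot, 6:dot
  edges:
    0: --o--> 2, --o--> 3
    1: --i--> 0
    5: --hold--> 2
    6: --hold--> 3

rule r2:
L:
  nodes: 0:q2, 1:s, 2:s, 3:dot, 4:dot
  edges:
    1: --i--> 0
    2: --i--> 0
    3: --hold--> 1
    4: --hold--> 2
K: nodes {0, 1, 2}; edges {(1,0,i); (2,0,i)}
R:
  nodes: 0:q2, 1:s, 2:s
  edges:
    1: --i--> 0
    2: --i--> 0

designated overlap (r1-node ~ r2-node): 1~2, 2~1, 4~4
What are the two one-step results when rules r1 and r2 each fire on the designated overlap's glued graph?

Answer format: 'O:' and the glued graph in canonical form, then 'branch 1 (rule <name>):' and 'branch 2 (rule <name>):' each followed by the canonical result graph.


O:
nodes: 0:q1, 1:s, 2:s, 3:s, 4:dot, 5:q2, 6:dot
edges: (0,2,o); (0,3,o); (1,0,i); (1,5,i); (2,5,i); (4,1,hold); (6,2,hold)
branch 1 (rule r1):
nodes: 0:q1, 1:s, 2:s, 3:s, 5:q2, 6:dot, 7:dot, 8:dot
edges: (0,2,o); (0,3,o); (1,0,i); (1,5,i); (2,5,i); (6,2,hold); (7,2,hold); (8,3,hold)
branch 2 (rule r2):
nodes: 0:q1, 1:s, 2:s, 3:s, 5:q2
edges: (0,2,o); (0,3,o); (1,0,i); (1,5,i); (2,5,i)


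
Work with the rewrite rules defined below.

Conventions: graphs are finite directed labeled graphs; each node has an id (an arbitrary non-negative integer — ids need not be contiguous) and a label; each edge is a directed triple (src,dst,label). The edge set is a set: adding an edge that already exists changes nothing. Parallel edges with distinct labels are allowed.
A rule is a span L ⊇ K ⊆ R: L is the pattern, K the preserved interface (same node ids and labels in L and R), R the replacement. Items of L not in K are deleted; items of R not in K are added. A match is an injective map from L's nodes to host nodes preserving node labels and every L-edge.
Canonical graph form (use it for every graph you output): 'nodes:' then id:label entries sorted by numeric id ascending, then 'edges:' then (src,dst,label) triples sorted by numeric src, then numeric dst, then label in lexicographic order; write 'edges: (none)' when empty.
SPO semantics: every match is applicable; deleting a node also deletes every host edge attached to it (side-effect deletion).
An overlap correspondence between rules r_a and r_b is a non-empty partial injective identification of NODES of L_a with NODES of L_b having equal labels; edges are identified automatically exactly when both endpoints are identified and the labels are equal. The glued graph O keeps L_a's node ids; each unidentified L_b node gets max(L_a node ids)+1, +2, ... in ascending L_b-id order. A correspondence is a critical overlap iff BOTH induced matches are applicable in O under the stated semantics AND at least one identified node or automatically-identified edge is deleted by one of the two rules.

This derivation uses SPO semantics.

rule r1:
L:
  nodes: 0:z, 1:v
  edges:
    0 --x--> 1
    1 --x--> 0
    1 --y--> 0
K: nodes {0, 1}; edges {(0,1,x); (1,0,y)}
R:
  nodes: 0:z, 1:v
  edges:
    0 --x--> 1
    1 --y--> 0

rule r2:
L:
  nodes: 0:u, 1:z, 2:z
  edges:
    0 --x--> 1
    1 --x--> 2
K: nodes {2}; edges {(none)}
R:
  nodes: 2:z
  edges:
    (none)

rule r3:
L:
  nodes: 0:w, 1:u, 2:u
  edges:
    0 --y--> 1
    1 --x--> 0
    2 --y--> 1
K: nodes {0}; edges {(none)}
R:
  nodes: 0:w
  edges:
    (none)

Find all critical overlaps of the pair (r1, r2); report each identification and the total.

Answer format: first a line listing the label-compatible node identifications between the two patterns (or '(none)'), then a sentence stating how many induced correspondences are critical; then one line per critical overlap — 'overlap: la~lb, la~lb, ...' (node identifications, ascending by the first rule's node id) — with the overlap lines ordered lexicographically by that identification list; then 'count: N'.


label-compatible node identifications between L(r1) and L(r2): 0~1, 0~2
1 of the induced correspondences is a critical overlap of r1 and r2.
overlap: 0~1
count: 1


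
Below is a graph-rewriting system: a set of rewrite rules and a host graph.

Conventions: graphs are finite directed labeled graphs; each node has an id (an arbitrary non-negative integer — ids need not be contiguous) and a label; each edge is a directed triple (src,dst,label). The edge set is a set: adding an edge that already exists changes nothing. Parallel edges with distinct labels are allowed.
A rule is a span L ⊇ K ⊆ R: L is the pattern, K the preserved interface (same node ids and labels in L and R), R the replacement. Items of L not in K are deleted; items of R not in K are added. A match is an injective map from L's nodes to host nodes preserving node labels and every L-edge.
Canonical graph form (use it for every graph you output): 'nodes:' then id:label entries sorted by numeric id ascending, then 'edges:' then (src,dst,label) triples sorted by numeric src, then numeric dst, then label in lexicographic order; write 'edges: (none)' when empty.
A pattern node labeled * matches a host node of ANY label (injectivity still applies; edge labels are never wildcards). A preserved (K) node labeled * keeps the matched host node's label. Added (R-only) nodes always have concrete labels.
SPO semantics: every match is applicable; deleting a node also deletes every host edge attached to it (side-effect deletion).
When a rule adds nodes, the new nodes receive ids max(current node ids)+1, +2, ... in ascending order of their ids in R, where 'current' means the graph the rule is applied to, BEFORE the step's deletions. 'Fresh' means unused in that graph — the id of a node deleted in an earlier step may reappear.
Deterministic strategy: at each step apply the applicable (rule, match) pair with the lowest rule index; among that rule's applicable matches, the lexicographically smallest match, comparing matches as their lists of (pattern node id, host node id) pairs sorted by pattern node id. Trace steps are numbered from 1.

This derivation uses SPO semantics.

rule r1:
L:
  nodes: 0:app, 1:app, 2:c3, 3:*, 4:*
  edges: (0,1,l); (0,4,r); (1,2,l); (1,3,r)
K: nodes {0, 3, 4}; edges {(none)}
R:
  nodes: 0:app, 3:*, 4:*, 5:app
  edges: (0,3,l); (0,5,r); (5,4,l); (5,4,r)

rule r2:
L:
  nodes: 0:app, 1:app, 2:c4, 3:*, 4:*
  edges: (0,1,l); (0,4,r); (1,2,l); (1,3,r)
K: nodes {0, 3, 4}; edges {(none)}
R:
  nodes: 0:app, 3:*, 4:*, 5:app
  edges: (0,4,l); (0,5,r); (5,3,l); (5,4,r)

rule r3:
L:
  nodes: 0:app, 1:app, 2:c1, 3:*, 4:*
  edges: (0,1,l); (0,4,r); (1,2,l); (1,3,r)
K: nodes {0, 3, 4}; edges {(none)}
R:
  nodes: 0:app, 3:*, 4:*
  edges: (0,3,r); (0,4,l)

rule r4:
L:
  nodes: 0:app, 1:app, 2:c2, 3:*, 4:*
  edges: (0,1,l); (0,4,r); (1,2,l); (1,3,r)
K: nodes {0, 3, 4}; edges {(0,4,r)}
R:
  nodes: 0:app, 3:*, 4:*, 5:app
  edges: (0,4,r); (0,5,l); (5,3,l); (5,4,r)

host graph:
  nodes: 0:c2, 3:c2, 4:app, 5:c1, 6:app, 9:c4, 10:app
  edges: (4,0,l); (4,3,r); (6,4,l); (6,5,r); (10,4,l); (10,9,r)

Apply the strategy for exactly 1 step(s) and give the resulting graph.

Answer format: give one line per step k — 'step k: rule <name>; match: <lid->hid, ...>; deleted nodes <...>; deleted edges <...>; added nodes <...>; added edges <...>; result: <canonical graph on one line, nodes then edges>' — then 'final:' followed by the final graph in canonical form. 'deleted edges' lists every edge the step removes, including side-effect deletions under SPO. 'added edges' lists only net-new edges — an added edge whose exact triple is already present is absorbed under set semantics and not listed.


step 1: rule r4; match: 0->6, 1->4, 2->0, 3->3, 4->5; deleted nodes 0, 4; deleted edges (4,0,l); (4,3,r); (6,4,l); (10,4,l); added nodes 11; added edges (6,11,l); (11,3,l); (11,5,r); result: nodes: 3:c2, 5:c1, 6:app, 9:c4, 10:app, 11:app edges: (6,5,r); (6,11,l); (10,9,r); (11,3,l); (11,5,r)
final:
nodes: 3:c2, 5:c1, 6:app, 9:c4, 10:app, 11:app
edges: (6,5,r); (6,11,l); (10,9,r); (11,3,l); (11,5,r)


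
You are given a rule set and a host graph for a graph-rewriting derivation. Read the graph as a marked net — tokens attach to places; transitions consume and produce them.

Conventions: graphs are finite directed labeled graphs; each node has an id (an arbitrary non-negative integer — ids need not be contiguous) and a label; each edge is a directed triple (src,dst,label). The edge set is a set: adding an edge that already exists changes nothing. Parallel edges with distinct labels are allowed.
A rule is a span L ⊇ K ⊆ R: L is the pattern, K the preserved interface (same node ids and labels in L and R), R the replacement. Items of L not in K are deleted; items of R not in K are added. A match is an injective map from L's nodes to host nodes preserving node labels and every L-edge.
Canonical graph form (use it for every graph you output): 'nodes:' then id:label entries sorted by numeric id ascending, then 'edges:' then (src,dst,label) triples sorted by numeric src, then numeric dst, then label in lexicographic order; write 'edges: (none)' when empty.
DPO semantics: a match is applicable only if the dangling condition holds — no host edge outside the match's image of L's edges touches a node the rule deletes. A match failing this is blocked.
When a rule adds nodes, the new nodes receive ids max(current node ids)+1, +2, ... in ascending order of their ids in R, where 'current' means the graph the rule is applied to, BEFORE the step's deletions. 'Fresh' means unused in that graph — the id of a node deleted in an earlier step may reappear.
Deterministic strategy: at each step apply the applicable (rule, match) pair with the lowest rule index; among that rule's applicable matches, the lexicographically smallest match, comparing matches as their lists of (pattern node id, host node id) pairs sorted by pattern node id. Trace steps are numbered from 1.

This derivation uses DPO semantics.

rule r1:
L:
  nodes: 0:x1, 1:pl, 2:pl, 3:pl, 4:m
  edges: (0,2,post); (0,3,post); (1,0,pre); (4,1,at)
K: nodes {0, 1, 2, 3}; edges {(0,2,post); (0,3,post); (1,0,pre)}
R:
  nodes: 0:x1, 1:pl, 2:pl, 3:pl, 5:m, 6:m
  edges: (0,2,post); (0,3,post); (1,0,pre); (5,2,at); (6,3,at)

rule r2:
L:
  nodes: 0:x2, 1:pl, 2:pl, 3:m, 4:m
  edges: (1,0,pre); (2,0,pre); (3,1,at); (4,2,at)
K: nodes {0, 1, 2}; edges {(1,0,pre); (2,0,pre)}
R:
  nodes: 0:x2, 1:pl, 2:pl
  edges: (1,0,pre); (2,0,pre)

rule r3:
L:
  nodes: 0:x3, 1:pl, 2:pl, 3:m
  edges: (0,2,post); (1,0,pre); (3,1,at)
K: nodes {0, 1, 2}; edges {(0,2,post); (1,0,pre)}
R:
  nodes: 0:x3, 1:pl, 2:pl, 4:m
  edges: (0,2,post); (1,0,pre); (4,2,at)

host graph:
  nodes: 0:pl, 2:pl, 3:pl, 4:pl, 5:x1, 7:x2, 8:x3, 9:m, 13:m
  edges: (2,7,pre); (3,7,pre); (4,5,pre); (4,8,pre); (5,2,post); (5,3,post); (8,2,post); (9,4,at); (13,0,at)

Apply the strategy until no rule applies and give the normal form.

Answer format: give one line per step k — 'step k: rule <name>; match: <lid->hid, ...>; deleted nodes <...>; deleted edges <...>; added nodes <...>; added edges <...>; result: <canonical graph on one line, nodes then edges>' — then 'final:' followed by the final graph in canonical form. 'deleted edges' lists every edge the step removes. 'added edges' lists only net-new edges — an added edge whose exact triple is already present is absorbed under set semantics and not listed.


step 1: rule r1; match: 0->5, 1->4, 2->2, 3->3, 4->9; deleted nodes 9; deleted edges (9,4,at); added nodes 14, 15; added edges (14,2,at); (15,3,at); result: nodes: 0:pl, 2:pl, 3:pl, 4:pl, 5:x1, 7:x2, 8:x3, 13:m, 14:m, 15:m edges: (2,7,pre); (3,7,pre); (4,5,pre); (4,8,pre); (5,2,post); (5,3,post); (8,2,post); (13,0,at); (14,2,at); (15,3,at)
step 2: rule r2; match: 0->7, 1->2, 2->3, 3->14, 4->15; deleted nodes 14, 15; deleted edges (14,2,at); (15,3,at); added nodes (none); added edges (none); result: nodes: 0:pl, 2:pl, 3:pl, 4:pl, 5:x1, 7:x2, 8:x3, 13:m edges: (2,7,pre); (3,7,pre); (4,5,pre); (4,8,pre); (5,2,post); (5,3,post); (8,2,post); (13,0,at)
final:
nodes: 0:pl, 2:pl, 3:pl, 4:pl, 5:x1, 7:x2, 8:x3, 13:m
edges: (2,7,pre); (3,7,pre); (4,5,pre); (4,8,pre); (5,2,post); (5,3,post); (8,2,post); (13,0,at)


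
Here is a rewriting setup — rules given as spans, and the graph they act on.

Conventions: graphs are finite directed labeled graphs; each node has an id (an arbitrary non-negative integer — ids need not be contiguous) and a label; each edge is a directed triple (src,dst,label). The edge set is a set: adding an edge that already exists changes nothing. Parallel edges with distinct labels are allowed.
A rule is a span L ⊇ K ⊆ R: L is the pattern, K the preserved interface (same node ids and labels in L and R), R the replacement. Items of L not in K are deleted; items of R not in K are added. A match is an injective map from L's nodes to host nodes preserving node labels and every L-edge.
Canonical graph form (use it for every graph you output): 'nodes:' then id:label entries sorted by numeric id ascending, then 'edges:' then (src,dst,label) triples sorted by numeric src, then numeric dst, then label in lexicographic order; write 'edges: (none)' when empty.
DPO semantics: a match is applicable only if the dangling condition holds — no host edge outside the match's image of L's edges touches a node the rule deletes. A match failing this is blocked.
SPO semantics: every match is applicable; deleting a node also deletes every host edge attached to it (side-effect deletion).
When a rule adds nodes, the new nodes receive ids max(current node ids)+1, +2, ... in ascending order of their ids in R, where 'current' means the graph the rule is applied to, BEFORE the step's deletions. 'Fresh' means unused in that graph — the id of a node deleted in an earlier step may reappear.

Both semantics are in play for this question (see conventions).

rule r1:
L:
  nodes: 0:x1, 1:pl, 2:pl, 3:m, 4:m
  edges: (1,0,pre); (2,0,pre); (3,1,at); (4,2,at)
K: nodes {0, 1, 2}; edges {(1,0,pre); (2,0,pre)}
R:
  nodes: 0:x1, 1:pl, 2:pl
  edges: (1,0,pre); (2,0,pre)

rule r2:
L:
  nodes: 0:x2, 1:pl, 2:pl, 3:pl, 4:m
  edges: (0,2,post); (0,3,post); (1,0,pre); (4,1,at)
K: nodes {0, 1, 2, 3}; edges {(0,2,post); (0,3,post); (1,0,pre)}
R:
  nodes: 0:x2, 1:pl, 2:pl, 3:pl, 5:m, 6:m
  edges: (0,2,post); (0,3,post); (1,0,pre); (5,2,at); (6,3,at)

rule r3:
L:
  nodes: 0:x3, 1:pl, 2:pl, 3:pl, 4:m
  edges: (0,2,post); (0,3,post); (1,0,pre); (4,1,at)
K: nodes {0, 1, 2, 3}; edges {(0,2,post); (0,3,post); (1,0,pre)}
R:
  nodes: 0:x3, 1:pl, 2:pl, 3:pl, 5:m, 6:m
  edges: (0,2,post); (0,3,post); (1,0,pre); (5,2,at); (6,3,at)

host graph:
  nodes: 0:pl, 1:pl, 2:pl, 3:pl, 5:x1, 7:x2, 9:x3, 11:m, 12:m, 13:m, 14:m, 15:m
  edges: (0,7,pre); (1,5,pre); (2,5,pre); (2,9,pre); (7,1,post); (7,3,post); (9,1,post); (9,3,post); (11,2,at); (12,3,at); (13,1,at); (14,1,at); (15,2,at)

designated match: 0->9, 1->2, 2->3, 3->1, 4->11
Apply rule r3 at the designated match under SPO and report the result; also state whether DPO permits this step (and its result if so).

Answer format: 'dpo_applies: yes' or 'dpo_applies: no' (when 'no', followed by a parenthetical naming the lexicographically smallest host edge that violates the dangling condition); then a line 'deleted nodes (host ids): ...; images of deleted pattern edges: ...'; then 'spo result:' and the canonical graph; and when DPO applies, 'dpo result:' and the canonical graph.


dpo_applies: yes
deleted nodes (host ids): 11; images of deleted pattern edges: (11,2,at)
spo result:
nodes: 0:pl, 1:pl, 2:pl, 3:pl, 5:x1, 7:x2, 9:x3, 12:m, 13:m, 14:m, 15:m, 16:m, 17:m
edges: (0,7,pre); (1,5,pre); (2,5,pre); (2,9,pre); (7,1,post); (7,3,post); (9,1,post); (9,3,post); (12,3,at); (13,1,at); (14,1,at); (15,2,at); (16,3,at); (17,1,at)
dpo result:
nodes: 0:pl, 1:pl, 2:pl, 3:pl, 5:x1, 7:x2, 9:x3, 12:m, 13:m, 14:m, 15:m, 16:m, 17:m
edges: (0,7,pre); (1,5,pre); (2,5,pre); (2,9,pre); (7,1,post); (7,3,post); (9,1,post); (9,3,post); (12,3,at); (13,1,at); (14,1,at); (15,2,at); (16,3,at); (17,1,at)


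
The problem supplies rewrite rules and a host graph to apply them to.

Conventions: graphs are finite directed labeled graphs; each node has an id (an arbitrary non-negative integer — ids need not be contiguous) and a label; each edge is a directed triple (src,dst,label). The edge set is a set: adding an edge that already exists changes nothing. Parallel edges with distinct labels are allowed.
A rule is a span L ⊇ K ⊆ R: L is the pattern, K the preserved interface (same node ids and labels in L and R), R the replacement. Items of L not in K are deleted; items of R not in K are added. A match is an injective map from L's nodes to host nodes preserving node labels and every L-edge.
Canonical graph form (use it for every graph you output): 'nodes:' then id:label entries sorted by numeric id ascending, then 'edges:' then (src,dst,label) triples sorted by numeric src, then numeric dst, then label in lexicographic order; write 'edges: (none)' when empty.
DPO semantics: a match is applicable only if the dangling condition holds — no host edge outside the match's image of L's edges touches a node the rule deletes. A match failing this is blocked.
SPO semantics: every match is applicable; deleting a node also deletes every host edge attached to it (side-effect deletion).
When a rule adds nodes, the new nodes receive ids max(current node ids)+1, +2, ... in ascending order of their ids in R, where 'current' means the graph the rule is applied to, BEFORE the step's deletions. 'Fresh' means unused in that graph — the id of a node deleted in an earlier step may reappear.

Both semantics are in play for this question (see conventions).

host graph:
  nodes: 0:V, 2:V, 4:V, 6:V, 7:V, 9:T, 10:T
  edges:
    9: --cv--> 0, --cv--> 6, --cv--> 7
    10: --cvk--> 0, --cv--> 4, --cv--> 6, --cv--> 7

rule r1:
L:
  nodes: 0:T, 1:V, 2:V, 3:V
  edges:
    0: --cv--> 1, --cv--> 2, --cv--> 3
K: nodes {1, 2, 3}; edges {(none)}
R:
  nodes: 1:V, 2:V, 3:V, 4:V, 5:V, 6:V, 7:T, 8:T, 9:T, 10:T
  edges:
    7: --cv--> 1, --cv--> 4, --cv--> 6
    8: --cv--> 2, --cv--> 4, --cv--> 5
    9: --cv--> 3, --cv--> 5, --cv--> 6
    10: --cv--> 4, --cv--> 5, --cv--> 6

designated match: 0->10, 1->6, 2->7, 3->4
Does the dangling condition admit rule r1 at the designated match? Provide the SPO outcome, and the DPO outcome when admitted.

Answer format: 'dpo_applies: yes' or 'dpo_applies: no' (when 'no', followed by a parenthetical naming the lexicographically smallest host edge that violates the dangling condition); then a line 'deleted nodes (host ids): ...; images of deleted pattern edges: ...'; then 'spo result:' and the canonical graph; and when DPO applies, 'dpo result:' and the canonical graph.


dpo_applies: no
(the rule deletes node 10, which keeps host edge (10,0,cvk) outside the match image — the dangling condition fails, DPO blocks; SPO proceeds and side-deletes such edges)
deleted nodes (host ids): 10; images of deleted pattern edges: (10,4,cv); (10,6,cv); (10,7,cv)
spo result:
nodes: 0:V, 2:V, 4:V, 6:V, 7:V, 9:T, 11:V, 12:V, 13:V, 14:T, 15:T, 16:T, 17:T
edges: (9,0,cv); (9,6,cv); (9,7,cv); (14,6,cv); (14,11,cv); (14,13,cv); (15,7,cv); (15,11,cv); (15,12,cv); (16,4,cv); (16,12,cv); (16,13,cv); (17,11,cv); (17,12,cv); (17,13,cv)


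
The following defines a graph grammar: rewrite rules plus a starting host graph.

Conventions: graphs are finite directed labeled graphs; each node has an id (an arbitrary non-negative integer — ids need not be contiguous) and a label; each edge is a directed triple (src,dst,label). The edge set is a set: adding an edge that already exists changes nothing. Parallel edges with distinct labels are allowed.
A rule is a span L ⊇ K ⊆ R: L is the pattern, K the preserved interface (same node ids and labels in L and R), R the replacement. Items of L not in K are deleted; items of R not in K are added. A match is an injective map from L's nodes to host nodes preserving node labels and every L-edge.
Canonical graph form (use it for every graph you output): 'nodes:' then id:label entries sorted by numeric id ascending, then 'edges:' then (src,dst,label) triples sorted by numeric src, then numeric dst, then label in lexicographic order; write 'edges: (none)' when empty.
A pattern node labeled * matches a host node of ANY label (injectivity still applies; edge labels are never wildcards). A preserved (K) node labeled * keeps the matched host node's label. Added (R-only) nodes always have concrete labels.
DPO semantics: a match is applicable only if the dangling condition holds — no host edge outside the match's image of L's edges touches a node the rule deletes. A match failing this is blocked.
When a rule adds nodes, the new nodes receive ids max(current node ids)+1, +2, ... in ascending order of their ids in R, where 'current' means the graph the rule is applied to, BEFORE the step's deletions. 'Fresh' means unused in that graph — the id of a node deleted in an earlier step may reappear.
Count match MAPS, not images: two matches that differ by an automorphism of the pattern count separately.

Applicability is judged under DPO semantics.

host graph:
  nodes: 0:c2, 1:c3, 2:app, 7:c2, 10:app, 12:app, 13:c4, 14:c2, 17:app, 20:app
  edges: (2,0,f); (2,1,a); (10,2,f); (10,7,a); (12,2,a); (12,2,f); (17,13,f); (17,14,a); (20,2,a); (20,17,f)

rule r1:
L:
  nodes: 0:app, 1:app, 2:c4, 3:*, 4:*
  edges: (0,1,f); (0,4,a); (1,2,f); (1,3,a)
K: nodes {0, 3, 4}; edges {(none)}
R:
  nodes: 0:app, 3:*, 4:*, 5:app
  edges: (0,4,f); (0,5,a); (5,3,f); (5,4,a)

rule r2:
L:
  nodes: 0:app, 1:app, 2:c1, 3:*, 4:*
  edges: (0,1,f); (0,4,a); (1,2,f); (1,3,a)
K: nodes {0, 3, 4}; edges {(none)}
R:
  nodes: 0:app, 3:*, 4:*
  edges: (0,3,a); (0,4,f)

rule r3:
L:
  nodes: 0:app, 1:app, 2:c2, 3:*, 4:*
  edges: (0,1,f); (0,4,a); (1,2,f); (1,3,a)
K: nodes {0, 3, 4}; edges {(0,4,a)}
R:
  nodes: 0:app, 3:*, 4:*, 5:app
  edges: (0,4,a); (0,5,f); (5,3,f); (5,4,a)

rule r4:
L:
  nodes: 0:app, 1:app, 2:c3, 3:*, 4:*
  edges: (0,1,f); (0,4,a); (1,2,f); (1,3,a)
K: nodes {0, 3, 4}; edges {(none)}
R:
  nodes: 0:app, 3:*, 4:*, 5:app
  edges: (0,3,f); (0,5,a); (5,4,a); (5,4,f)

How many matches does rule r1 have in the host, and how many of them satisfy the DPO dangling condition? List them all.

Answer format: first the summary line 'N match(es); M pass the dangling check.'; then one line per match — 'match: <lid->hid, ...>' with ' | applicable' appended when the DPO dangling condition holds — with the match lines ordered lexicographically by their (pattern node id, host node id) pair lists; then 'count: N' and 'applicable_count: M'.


1 match(es); 1 pass the dangling check.
match: 0->20, 1->17, 2->13, 3->14, 4->2 | applicable
count: 1
applicable_count: 1
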